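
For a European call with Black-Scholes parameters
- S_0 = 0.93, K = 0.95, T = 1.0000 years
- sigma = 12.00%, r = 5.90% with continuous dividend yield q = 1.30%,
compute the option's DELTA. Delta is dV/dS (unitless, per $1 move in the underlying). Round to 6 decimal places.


Answer: Delta = 0.597076

Derivation:
d1 = 0.2660216796; d2 = 0.1460216796
phi(d1) = 0.3850730200; exp(-qT) = 0.9870841350; exp(-rT) = 0.9427067692
N(d1) = 0.6048887437
Delta = exp(-qT) * N(d1) = 0.9870841350 * 0.6048887437 = 0.597076


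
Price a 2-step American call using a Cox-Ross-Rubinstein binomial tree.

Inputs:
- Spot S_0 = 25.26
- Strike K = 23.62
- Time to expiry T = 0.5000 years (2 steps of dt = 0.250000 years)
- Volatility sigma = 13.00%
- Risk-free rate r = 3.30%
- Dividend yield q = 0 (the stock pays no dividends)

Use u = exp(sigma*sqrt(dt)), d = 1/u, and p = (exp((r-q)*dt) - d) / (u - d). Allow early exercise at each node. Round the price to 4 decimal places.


dt = T/N = 0.250000
u = exp(sigma*sqrt(dt)) = 1.067159; d = 1/u = 0.937067
p = (exp((r-q)*dt) - d) / (u - d) = 0.547435
Discount per step: exp(-r*dt) = 0.991784
Stock lattice S(k, i) with i counting down-moves:
  k=0: S(0,0) = 25.2600
  k=1: S(1,0) = 26.9564; S(1,1) = 23.6703
  k=2: S(2,0) = 28.7668; S(2,1) = 25.2600; S(2,2) = 22.1807
Terminal payoffs V(N, i) = max(S_T - K, 0):
  V(2,0) = 5.146805; V(2,1) = 1.640000; V(2,2) = 0.000000
Backward induction: V(k, i) = exp(-r*dt) * [p * V(k+1, i) + (1-p) * V(k+1, i+1)]; then take max(V_cont, immediate exercise) for American.
  V(1,0) = exp(-r*dt) * [p*5.146805 + (1-p)*1.640000] = 3.530500; exercise = 3.336437; V(1,0) = max -> 3.530500
  V(1,1) = exp(-r*dt) * [p*1.640000 + (1-p)*0.000000] = 0.890417; exercise = 0.050324; V(1,1) = max -> 0.890417
  V(0,0) = exp(-r*dt) * [p*3.530500 + (1-p)*0.890417] = 2.316501; exercise = 1.640000; V(0,0) = max -> 2.316501

Answer: Price = V(0,0) = 2.3165


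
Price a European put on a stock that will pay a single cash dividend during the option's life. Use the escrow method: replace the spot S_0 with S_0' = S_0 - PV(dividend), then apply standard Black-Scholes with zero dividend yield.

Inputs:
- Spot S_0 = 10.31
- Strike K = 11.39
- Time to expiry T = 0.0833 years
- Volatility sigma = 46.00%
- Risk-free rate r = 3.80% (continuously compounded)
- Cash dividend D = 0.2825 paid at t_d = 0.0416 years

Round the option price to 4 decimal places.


Answer: Price = 1.4591

Derivation:
PV(D) = D * exp(-r * t_d) = 0.2825 * 0.99842045 = 0.28205378
S_0' = S_0 - PV(D) = 10.3100 - 0.28205378 = 10.02794622
d1 = (ln(S_0'/K) + (r + sigma^2/2)*T) / (sigma*sqrt(T)) = -0.86907158
d2 = d1 - sigma*sqrt(T) = -1.00183558
exp(-rT) = 0.99683960
N(-d1) = 0.80759601; N(-d2) = 0.84178849
P = K * exp(-rT) * N(-d2) - S_0' * N(-d1) = 11.3900 * 0.99683960 * 0.84178849 - 10.02794622 * 0.80759601 = 1.4591


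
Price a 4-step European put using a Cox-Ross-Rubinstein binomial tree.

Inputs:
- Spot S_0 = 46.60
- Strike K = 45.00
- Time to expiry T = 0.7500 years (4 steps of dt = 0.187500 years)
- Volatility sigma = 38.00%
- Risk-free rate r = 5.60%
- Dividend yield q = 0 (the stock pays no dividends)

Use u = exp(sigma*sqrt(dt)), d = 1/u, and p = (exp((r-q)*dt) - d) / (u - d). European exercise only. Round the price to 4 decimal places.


dt = T/N = 0.187500
u = exp(sigma*sqrt(dt)) = 1.178856; d = 1/u = 0.848280
p = (exp((r-q)*dt) - d) / (u - d) = 0.490886
Discount per step: exp(-r*dt) = 0.989555
Stock lattice S(k, i) with i counting down-moves:
  k=0: S(0,0) = 46.6000
  k=1: S(1,0) = 54.9347; S(1,1) = 39.5298
  k=2: S(2,0) = 64.7601; S(2,1) = 46.6000; S(2,2) = 33.5324
  k=3: S(3,0) = 76.3429; S(3,1) = 54.9347; S(3,2) = 39.5298; S(3,3) = 28.4448
  k=4: S(4,0) = 89.9973; S(4,1) = 64.7601; S(4,2) = 46.6000; S(4,3) = 33.5324; S(4,4) = 24.1292
Terminal payoffs V(N, i) = max(K - S_T, 0):
  V(4,0) = 0.000000; V(4,1) = 0.000000; V(4,2) = 0.000000; V(4,3) = 11.467642; V(4,4) = 20.870836
Backward induction: V(k, i) = exp(-r*dt) * [p * V(k+1, i) + (1-p) * V(k+1, i+1)].
  V(3,0) = exp(-r*dt) * [p*0.000000 + (1-p)*0.000000] = 0.000000
  V(3,1) = exp(-r*dt) * [p*0.000000 + (1-p)*0.000000] = 0.000000
  V(3,2) = exp(-r*dt) * [p*0.000000 + (1-p)*11.467642] = 5.777351
  V(3,3) = exp(-r*dt) * [p*11.467642 + (1-p)*20.870836] = 16.085152
  V(2,0) = exp(-r*dt) * [p*0.000000 + (1-p)*0.000000] = 0.000000
  V(2,1) = exp(-r*dt) * [p*0.000000 + (1-p)*5.777351] = 2.910606
  V(2,2) = exp(-r*dt) * [p*5.777351 + (1-p)*16.085152] = 10.910034
  V(1,0) = exp(-r*dt) * [p*0.000000 + (1-p)*2.910606] = 1.466351
  V(1,1) = exp(-r*dt) * [p*2.910606 + (1-p)*10.910034] = 6.910284
  V(0,0) = exp(-r*dt) * [p*1.466351 + (1-p)*6.910284] = 4.193666

Answer: Price = V(0,0) = 4.1937


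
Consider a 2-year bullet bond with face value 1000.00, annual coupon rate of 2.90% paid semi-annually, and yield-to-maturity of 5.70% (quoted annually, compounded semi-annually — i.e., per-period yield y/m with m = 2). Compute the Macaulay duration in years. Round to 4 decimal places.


Answer: Macaulay duration = 1.9562 years

Derivation:
Coupon per period c = face * coupon_rate / m = 14.500000
Periods per year m = 2; per-period yield y/m = 0.028500
Number of cashflows N = 4
Cashflows (t years, CF_t, discount factor 1/(1+y/m)^(m*t), PV):
  t = 0.5000: CF_t = 14.500000, DF = 0.972290, PV = 14.098201
  t = 1.0000: CF_t = 14.500000, DF = 0.945347, PV = 13.707536
  t = 1.5000: CF_t = 14.500000, DF = 0.919152, PV = 13.327697
  t = 2.0000: CF_t = 1014.500000, DF = 0.893682, PV = 906.639982
Price P = sum_t PV_t = 947.773417
Macaulay numerator sum_t t * PV_t:
  t * PV_t at t = 0.5000: 7.049101
  t * PV_t at t = 1.0000: 13.707536
  t * PV_t at t = 1.5000: 19.991546
  t * PV_t at t = 2.0000: 1813.279964
Macaulay duration D = (sum_t t * PV_t) / P = 1854.028147 / 947.773417 = 1.956193


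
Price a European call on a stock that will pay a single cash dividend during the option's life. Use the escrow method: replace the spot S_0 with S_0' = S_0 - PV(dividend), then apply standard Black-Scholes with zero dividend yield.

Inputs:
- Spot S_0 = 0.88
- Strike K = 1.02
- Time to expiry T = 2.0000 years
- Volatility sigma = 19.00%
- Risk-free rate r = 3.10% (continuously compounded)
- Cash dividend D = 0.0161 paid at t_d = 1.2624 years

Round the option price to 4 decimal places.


Answer: Price = 0.0574

Derivation:
PV(D) = D * exp(-r * t_d) = 0.0161 * 0.96162146 = 0.01548211
S_0' = S_0 - PV(D) = 0.8800 - 0.01548211 = 0.86451789
d1 = (ln(S_0'/K) + (r + sigma^2/2)*T) / (sigma*sqrt(T)) = -0.25041220
d2 = d1 - sigma*sqrt(T) = -0.51911278
exp(-rT) = 0.93988289
N(d1) = 0.40113430; N(d2) = 0.30184105
C = S_0' * N(d1) - K * exp(-rT) * N(d2) = 0.86451789 * 0.40113430 - 1.0200 * 0.93988289 * 0.30184105 = 0.0574


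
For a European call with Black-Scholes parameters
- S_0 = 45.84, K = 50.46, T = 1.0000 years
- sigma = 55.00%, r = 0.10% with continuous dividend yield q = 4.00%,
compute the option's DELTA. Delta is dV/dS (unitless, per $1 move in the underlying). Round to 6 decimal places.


d1 = 0.0295020531; d2 = -0.5204979469
phi(d1) = 0.3987687043; exp(-qT) = 0.9607894392; exp(-rT) = 0.9990004998
N(d1) = 0.5117679092
Delta = exp(-qT) * N(d1) = 0.9607894392 * 0.5117679092 = 0.491701

Answer: Delta = 0.491701


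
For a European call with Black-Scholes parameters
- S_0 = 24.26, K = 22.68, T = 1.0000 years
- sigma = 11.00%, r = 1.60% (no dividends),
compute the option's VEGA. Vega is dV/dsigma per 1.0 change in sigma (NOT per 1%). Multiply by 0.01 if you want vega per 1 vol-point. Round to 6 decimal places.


d1 = 0.8126856787; d2 = 0.7026856787
phi(d1) = 0.2867434001; exp(-qT) = 1.0000000000; exp(-rT) = 0.9841273201
Vega = S * exp(-qT) * phi(d1) * sqrt(T) = 24.2600 * 1.0000000000 * 0.2867434001 * 1.0000000000 = 6.956395

Answer: Vega = 6.956395


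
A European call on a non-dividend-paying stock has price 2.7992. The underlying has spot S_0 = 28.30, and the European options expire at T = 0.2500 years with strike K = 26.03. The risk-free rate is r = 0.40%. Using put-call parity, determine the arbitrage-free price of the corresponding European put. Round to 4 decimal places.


Put-call parity: C - P = S_0 * exp(-qT) - K * exp(-rT).
S_0 * exp(-qT) = 28.3000 * 1.00000000 = 28.30000000
K * exp(-rT) = 26.0300 * 0.99900050 = 26.00398301
P = C - S*exp(-qT) + K*exp(-rT)
P = 2.7992 - 28.30000000 + 26.00398301 = 0.5032

Answer: Put price = 0.5032


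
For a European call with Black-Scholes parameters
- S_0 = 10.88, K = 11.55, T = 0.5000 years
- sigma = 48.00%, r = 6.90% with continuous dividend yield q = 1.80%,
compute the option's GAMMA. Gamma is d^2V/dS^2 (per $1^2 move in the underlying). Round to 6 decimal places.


Answer: Gamma = 0.106812

Derivation:
d1 = 0.0687685046; d2 = -0.2706427503
phi(d1) = 0.3980000744; exp(-qT) = 0.9910403788; exp(-rT) = 0.9660883397
Gamma = exp(-qT) * phi(d1) / (S * sigma * sqrt(T)) = 0.9910403788 * 0.3980000744 / (10.8800 * 0.4800 * 0.7071067812) = 0.106812


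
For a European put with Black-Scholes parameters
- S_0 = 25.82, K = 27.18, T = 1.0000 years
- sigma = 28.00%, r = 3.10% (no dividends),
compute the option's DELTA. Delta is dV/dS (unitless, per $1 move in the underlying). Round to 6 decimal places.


d1 = 0.0673856311; d2 = -0.2126143689
phi(d1) = 0.3980375447; exp(-qT) = 1.0000000000; exp(-rT) = 0.9694755731
N(-d1) = 0.4731373540
Delta = -exp(-qT) * N(-d1) = -1.0000000000 * 0.4731373540 = -0.473137

Answer: Delta = -0.473137


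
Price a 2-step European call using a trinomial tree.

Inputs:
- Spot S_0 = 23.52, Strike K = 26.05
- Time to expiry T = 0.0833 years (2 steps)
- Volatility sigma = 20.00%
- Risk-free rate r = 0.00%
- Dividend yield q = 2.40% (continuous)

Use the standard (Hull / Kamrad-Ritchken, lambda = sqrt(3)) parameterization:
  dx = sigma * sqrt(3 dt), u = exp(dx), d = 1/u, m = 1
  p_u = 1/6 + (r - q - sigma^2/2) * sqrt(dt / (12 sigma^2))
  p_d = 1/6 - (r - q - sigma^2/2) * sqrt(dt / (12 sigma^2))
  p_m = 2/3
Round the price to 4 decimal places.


dt = T/N = 0.041650; dx = sigma*sqrt(3*dt) = 0.070697
u = exp(dx) = 1.073255; d = 1/u = 0.931745
p_u = 0.153706, p_m = 0.666667, p_d = 0.179628
Discount per step: exp(-r*dt) = 1.000000
Stock lattice S(k, j) with j the centered position index:
  k=0: S(0,+0) = 23.5200
  k=1: S(1,-1) = 21.9146; S(1,+0) = 23.5200; S(1,+1) = 25.2430
  k=2: S(2,-2) = 20.4188; S(2,-1) = 21.9146; S(2,+0) = 23.5200; S(2,+1) = 25.2430; S(2,+2) = 27.0922
Terminal payoffs V(N, j) = max(S_T - K, 0):
  V(2,-2) = 0.000000; V(2,-1) = 0.000000; V(2,+0) = 0.000000; V(2,+1) = 0.000000; V(2,+2) = 1.042155
Backward induction: V(k, j) = exp(-r*dt) * [p_u * V(k+1, j+1) + p_m * V(k+1, j) + p_d * V(k+1, j-1)]
  V(1,-1) = exp(-r*dt) * [p_u*0.000000 + p_m*0.000000 + p_d*0.000000] = 0.000000
  V(1,+0) = exp(-r*dt) * [p_u*0.000000 + p_m*0.000000 + p_d*0.000000] = 0.000000
  V(1,+1) = exp(-r*dt) * [p_u*1.042155 + p_m*0.000000 + p_d*0.000000] = 0.160185
  V(0,+0) = exp(-r*dt) * [p_u*0.160185 + p_m*0.000000 + p_d*0.000000] = 0.024621

Answer: Price = V(0,0) = 0.0246


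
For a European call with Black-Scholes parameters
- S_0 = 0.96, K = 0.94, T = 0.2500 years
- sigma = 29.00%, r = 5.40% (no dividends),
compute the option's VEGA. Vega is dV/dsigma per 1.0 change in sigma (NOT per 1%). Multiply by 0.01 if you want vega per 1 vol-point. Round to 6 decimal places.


Answer: Vega = 0.182463

Derivation:
d1 = 0.3107993738; d2 = 0.1657993738
phi(d1) = 0.3801320226; exp(-qT) = 1.0000000000; exp(-rT) = 0.9865907163
Vega = S * exp(-qT) * phi(d1) * sqrt(T) = 0.9600 * 1.0000000000 * 0.3801320226 * 0.5000000000 = 0.182463


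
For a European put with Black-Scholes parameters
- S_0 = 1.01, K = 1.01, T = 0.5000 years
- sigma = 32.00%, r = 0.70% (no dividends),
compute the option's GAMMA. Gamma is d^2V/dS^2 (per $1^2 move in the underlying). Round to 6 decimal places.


Answer: Gamma = 1.731260

Derivation:
d1 = 0.1286050458; d2 = -0.0976691242
phi(d1) = 0.3956567794; exp(-qT) = 1.0000000000; exp(-rT) = 0.9965061179
Gamma = exp(-qT) * phi(d1) / (S * sigma * sqrt(T)) = 1.0000000000 * 0.3956567794 / (1.0100 * 0.3200 * 0.7071067812) = 1.731260


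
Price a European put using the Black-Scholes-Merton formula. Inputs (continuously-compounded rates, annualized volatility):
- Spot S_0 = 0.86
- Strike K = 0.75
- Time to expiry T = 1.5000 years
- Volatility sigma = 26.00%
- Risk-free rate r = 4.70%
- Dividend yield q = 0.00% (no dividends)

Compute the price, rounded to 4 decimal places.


Answer: Price = 0.0380

Derivation:
d1 = (ln(S/K) + (r - q + 0.5*sigma^2) * T) / (sigma * sqrt(T)) = 0.81040169
d2 = d1 - sigma * sqrt(T) = 0.49196803
exp(-rT) = 0.93192774; exp(-qT) = 1.00000000
P = K * exp(-rT) * N(-d2) - S_0 * exp(-qT) * N(-d1)
N(-d1) = 0.20885467; N(-d2) = 0.31137097
P = 0.7500 * 0.93192774 * 0.31137097 - 0.8600 * 1.00000000 * 0.20885467 = 0.0380


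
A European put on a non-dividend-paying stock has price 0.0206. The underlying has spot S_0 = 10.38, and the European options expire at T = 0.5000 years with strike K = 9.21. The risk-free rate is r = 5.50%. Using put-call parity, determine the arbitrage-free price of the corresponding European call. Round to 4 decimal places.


Answer: Call price = 1.4404

Derivation:
Put-call parity: C - P = S_0 * exp(-qT) - K * exp(-rT).
S_0 * exp(-qT) = 10.3800 * 1.00000000 = 10.38000000
K * exp(-rT) = 9.2100 * 0.97287468 = 8.96017583
C = P + S*exp(-qT) - K*exp(-rT)
C = 0.0206 + 10.38000000 - 8.96017583 = 1.4404


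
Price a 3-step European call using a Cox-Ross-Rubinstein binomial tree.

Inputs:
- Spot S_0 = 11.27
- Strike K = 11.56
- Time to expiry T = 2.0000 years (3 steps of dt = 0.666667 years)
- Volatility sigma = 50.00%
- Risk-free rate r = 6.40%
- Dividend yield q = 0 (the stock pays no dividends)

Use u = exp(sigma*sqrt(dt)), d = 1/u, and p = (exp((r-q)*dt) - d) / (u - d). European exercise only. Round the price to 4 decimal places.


dt = T/N = 0.666667
u = exp(sigma*sqrt(dt)) = 1.504181; d = 1/u = 0.664814
p = (exp((r-q)*dt) - d) / (u - d) = 0.451264
Discount per step: exp(-r*dt) = 0.958231
Stock lattice S(k, i) with i counting down-moves:
  k=0: S(0,0) = 11.2700
  k=1: S(1,0) = 16.9521; S(1,1) = 7.4925
  k=2: S(2,0) = 25.4990; S(2,1) = 11.2700; S(2,2) = 4.9811
  k=3: S(3,0) = 38.3552; S(3,1) = 16.9521; S(3,2) = 7.4925; S(3,3) = 3.3115
Terminal payoffs V(N, i) = max(S_T - K, 0):
  V(3,0) = 26.795165; V(3,1) = 5.392115; V(3,2) = 0.000000; V(3,3) = 0.000000
Backward induction: V(k, i) = exp(-r*dt) * [p * V(k+1, i) + (1-p) * V(k+1, i+1)].
  V(2,0) = exp(-r*dt) * [p*26.795165 + (1-p)*5.392115] = 14.421895
  V(2,1) = exp(-r*dt) * [p*5.392115 + (1-p)*0.000000] = 2.331633
  V(2,2) = exp(-r*dt) * [p*0.000000 + (1-p)*0.000000] = 0.000000
  V(1,0) = exp(-r*dt) * [p*14.421895 + (1-p)*2.331633] = 7.462256
  V(1,1) = exp(-r*dt) * [p*2.331633 + (1-p)*0.000000] = 1.008233
  V(0,0) = exp(-r*dt) * [p*7.462256 + (1-p)*1.008233] = 3.756938

Answer: Price = V(0,0) = 3.7569


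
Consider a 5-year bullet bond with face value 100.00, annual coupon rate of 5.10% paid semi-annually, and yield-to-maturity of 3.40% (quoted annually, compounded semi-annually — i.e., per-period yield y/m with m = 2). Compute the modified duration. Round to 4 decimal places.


Coupon per period c = face * coupon_rate / m = 2.550000
Periods per year m = 2; per-period yield y/m = 0.017000
Number of cashflows N = 10
Cashflows (t years, CF_t, discount factor 1/(1+y/m)^(m*t), PV):
  t = 0.5000: CF_t = 2.550000, DF = 0.983284, PV = 2.507375
  t = 1.0000: CF_t = 2.550000, DF = 0.966848, PV = 2.465462
  t = 1.5000: CF_t = 2.550000, DF = 0.950686, PV = 2.424250
  t = 2.0000: CF_t = 2.550000, DF = 0.934795, PV = 2.383726
  t = 2.5000: CF_t = 2.550000, DF = 0.919169, PV = 2.343880
  t = 3.0000: CF_t = 2.550000, DF = 0.903804, PV = 2.304700
  t = 3.5000: CF_t = 2.550000, DF = 0.888696, PV = 2.266175
  t = 4.0000: CF_t = 2.550000, DF = 0.873841, PV = 2.228294
  t = 4.5000: CF_t = 2.550000, DF = 0.859234, PV = 2.191047
  t = 5.0000: CF_t = 102.550000, DF = 0.844871, PV = 86.641535
Price P = sum_t PV_t = 107.756443
First compute Macaulay numerator sum_t t * PV_t:
  t * PV_t at t = 0.5000: 1.253687
  t * PV_t at t = 1.0000: 2.465462
  t * PV_t at t = 1.5000: 3.636374
  t * PV_t at t = 2.0000: 4.767452
  t * PV_t at t = 2.5000: 5.859701
  t * PV_t at t = 3.0000: 6.914101
  t * PV_t at t = 3.5000: 7.931614
  t * PV_t at t = 4.0000: 8.913177
  t * PV_t at t = 4.5000: 9.859709
  t * PV_t at t = 5.0000: 433.207673
Macaulay duration D = 484.808950 / 107.756443 = 4.499118
Modified duration = D / (1 + y/m) = 4.499118 / (1 + 0.017000) = 4.423911

Answer: Modified duration = 4.4239


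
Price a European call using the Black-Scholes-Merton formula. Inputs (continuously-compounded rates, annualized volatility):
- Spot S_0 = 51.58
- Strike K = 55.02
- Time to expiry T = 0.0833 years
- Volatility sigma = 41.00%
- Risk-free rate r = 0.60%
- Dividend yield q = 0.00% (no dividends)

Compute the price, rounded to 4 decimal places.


Answer: Price = 1.1669

Derivation:
d1 = (ln(S/K) + (r - q + 0.5*sigma^2) * T) / (sigma * sqrt(T)) = -0.48221144
d2 = d1 - sigma * sqrt(T) = -0.60054457
exp(-rT) = 0.99950032; exp(-qT) = 1.00000000
C = S_0 * exp(-qT) * N(d1) - K * exp(-rT) * N(d2)
N(d1) = 0.31482787; N(d2) = 0.27407168
C = 51.5800 * 1.00000000 * 0.31482787 - 55.0200 * 0.99950032 * 0.27407168 = 1.1669


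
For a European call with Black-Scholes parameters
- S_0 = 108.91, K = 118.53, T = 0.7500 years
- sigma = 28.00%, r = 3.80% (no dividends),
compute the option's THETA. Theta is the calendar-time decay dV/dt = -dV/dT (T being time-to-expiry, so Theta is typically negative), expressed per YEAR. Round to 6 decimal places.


d1 = -0.1102913869; d2 = -0.3527785000
phi(d1) = 0.3965232394; exp(-qT) = 1.0000000000; exp(-rT) = 0.9719022941
Theta = -S*exp(-qT)*phi(d1)*sigma/(2*sqrt(T)) - r*K*exp(-rT)*N(d2) + q*S*exp(-qT)*N(d1)
N(d1) = 0.4560891439; N(d2) = 0.3621272517; sqrt(T) = 0.8660254038
Term 1 = -108.9100 * 1.0000000000 * 0.3965232394 * 0.2800 / (2 * 0.8660254038) = -6.9812599190
Term 2 = -0.0380 * 118.5300 * 0.9719022941 * 0.3621272517 = -1.5852424626
Term 3 = 0 (no dividend yield, q = 0)
Theta = -6.9812599190 + (-1.5852424626) + (0.0000000000) = -8.566502

Answer: Theta = -8.566502


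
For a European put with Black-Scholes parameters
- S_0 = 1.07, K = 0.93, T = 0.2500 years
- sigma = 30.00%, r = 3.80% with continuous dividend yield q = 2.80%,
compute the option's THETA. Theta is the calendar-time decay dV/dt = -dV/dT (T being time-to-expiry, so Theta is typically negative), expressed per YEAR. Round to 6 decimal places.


d1 = 1.0265289421; d2 = 0.8765289421
phi(d1) = 0.2355529930; exp(-qT) = 0.9930244429; exp(-rT) = 0.9905449824
Theta = -S*exp(-qT)*phi(d1)*sigma/(2*sqrt(T)) + r*K*exp(-rT)*N(-d2) - q*S*exp(-qT)*N(-d1)
N(-d1) = 0.1523211643; N(-d2) = 0.1903712748; sqrt(T) = 0.5000000000
Term 1 = -1.0700 * 0.9930244429 * 0.2355529930 * 0.3000 / (2 * 0.5000000000) = -0.0750850714
Term 2 = 0.0380 * 0.9300 * 0.9905449824 * 0.1903712748 = 0.0066641101
Term 3 = -0.0280 * 1.0700 * 0.9930244429 * 0.1523211643 = -0.0045317088
Theta = -0.0750850714 + (0.0066641101) + (-0.0045317088) = -0.072953

Answer: Theta = -0.072953


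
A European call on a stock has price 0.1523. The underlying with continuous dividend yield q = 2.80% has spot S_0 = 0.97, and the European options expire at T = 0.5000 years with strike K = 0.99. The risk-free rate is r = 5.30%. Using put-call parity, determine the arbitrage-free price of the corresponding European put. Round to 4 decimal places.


Put-call parity: C - P = S_0 * exp(-qT) - K * exp(-rT).
S_0 * exp(-qT) = 0.9700 * 0.98609754 = 0.95651462
K * exp(-rT) = 0.9900 * 0.97384804 = 0.96410956
P = C - S*exp(-qT) + K*exp(-rT)
P = 0.1523 - 0.95651462 + 0.96410956 = 0.1599

Answer: Put price = 0.1599


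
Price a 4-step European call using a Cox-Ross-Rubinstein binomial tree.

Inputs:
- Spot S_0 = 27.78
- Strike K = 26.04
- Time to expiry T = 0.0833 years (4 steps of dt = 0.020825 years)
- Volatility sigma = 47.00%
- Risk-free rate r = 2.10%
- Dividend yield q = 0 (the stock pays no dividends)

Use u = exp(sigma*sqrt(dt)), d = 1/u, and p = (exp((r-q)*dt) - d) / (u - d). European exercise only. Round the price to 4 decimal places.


Answer: Price = V(0,0) = 2.5931

Derivation:
dt = T/N = 0.020825
u = exp(sigma*sqrt(dt)) = 1.070178; d = 1/u = 0.934424
p = (exp((r-q)*dt) - d) / (u - d) = 0.486272
Discount per step: exp(-r*dt) = 0.999563
Stock lattice S(k, i) with i counting down-moves:
  k=0: S(0,0) = 27.7800
  k=1: S(1,0) = 29.7295; S(1,1) = 25.9583
  k=2: S(2,0) = 31.8159; S(2,1) = 27.7800; S(2,2) = 24.2561
  k=3: S(3,0) = 34.0487; S(3,1) = 29.7295; S(3,2) = 25.9583; S(3,3) = 22.6654
  k=4: S(4,0) = 36.4382; S(4,1) = 31.8159; S(4,2) = 27.7800; S(4,3) = 24.2561; S(4,4) = 21.1791
Terminal payoffs V(N, i) = max(S_T - K, 0):
  V(4,0) = 10.398164; V(4,1) = 5.775911; V(4,2) = 1.740000; V(4,3) = 0.000000; V(4,4) = 0.000000
Backward induction: V(k, i) = exp(-r*dt) * [p * V(k+1, i) + (1-p) * V(k+1, i+1)].
  V(3,0) = exp(-r*dt) * [p*10.398164 + (1-p)*5.775911] = 8.020077
  V(3,1) = exp(-r*dt) * [p*5.775911 + (1-p)*1.740000] = 3.700933
  V(3,2) = exp(-r*dt) * [p*1.740000 + (1-p)*0.000000] = 0.845744
  V(3,3) = exp(-r*dt) * [p*0.000000 + (1-p)*0.000000] = 0.000000
  V(2,0) = exp(-r*dt) * [p*8.020077 + (1-p)*3.700933] = 5.798677
  V(2,1) = exp(-r*dt) * [p*3.700933 + (1-p)*0.845744] = 2.233167
  V(2,2) = exp(-r*dt) * [p*0.845744 + (1-p)*0.000000] = 0.411082
  V(1,0) = exp(-r*dt) * [p*5.798677 + (1-p)*2.233167] = 3.965241
  V(1,1) = exp(-r*dt) * [p*2.233167 + (1-p)*0.411082] = 1.296544
  V(0,0) = exp(-r*dt) * [p*3.965241 + (1-p)*1.296544] = 2.593124


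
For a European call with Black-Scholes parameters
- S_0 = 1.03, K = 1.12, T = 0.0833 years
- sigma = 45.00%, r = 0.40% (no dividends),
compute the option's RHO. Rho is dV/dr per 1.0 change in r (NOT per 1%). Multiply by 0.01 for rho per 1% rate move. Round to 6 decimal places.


d1 = -0.5774854698; d2 = -0.7073632970
phi(d1) = 0.3376709876; exp(-qT) = 1.0000000000; exp(-rT) = 0.9996668555
N(d2) = 0.2396703697
Rho = K*T*exp(-rT)*N(d2) = 1.1200 * 0.0833 * 0.9996668555 * 0.2396703697 = 0.022353

Answer: Rho = 0.022353


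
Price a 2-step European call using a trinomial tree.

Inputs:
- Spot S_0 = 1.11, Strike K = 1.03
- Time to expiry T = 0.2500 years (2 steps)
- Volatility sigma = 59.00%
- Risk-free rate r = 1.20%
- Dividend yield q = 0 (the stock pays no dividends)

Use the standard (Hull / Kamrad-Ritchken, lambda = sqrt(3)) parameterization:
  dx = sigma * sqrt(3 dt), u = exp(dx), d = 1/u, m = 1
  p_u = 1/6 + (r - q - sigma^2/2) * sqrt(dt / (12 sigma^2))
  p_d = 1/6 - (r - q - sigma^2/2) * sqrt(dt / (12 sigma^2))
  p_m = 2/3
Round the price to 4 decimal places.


Answer: Price = V(0,0) = 0.1676

Derivation:
dt = T/N = 0.125000; dx = sigma*sqrt(3*dt) = 0.361300
u = exp(dx) = 1.435194; d = 1/u = 0.696770
p_u = 0.138634, p_m = 0.666667, p_d = 0.194699
Discount per step: exp(-r*dt) = 0.998501
Stock lattice S(k, j) with j the centered position index:
  k=0: S(0,+0) = 1.1100
  k=1: S(1,-1) = 0.7734; S(1,+0) = 1.1100; S(1,+1) = 1.5931
  k=2: S(2,-2) = 0.5389; S(2,-1) = 0.7734; S(2,+0) = 1.1100; S(2,+1) = 1.5931; S(2,+2) = 2.2864
Terminal payoffs V(N, j) = max(S_T - K, 0):
  V(2,-2) = 0.000000; V(2,-1) = 0.000000; V(2,+0) = 0.080000; V(2,+1) = 0.563065; V(2,+2) = 1.256356
Backward induction: V(k, j) = exp(-r*dt) * [p_u * V(k+1, j+1) + p_m * V(k+1, j) + p_d * V(k+1, j-1)]
  V(1,-1) = exp(-r*dt) * [p_u*0.080000 + p_m*0.000000 + p_d*0.000000] = 0.011074
  V(1,+0) = exp(-r*dt) * [p_u*0.563065 + p_m*0.080000 + p_d*0.000000] = 0.131196
  V(1,+1) = exp(-r*dt) * [p_u*1.256356 + p_m*0.563065 + p_d*0.080000] = 0.564279
  V(0,+0) = exp(-r*dt) * [p_u*0.564279 + p_m*0.131196 + p_d*0.011074] = 0.167597


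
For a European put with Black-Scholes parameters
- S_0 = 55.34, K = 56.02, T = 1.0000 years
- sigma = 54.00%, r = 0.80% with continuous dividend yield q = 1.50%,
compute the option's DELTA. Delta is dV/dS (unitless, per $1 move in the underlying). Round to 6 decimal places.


Answer: Delta = -0.401265

Derivation:
d1 = 0.2344207491; d2 = -0.3055792509
phi(d1) = 0.3881299483; exp(-qT) = 0.9851119396; exp(-rT) = 0.9920319148
N(-d1) = 0.4073291759
Delta = -exp(-qT) * N(-d1) = -0.9851119396 * 0.4073291759 = -0.401265


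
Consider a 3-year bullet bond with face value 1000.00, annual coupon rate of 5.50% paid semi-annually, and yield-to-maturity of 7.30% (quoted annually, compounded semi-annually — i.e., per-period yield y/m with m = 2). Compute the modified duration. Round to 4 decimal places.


Answer: Modified duration = 2.7020

Derivation:
Coupon per period c = face * coupon_rate / m = 27.500000
Periods per year m = 2; per-period yield y/m = 0.036500
Number of cashflows N = 6
Cashflows (t years, CF_t, discount factor 1/(1+y/m)^(m*t), PV):
  t = 0.5000: CF_t = 27.500000, DF = 0.964785, PV = 26.531597
  t = 1.0000: CF_t = 27.500000, DF = 0.930811, PV = 25.597295
  t = 1.5000: CF_t = 27.500000, DF = 0.898033, PV = 24.695895
  t = 2.0000: CF_t = 27.500000, DF = 0.866409, PV = 23.826238
  t = 2.5000: CF_t = 27.500000, DF = 0.835898, PV = 22.987205
  t = 3.0000: CF_t = 1027.500000, DF = 0.806462, PV = 828.640188
Price P = sum_t PV_t = 952.278417
First compute Macaulay numerator sum_t t * PV_t:
  t * PV_t at t = 0.5000: 13.265798
  t * PV_t at t = 1.0000: 25.597295
  t * PV_t at t = 1.5000: 37.043843
  t * PV_t at t = 2.0000: 47.652475
  t * PV_t at t = 2.5000: 57.468012
  t * PV_t at t = 3.0000: 2485.920563
Macaulay duration D = 2666.947986 / 952.278417 = 2.800597
Modified duration = D / (1 + y/m) = 2.800597 / (1 + 0.036500) = 2.701975


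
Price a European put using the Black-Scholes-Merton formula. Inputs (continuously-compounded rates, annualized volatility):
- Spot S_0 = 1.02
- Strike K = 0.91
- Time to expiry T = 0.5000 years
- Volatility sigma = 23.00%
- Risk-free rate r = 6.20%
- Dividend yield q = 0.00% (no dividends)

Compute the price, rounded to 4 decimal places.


d1 = (ln(S/K) + (r - q + 0.5*sigma^2) * T) / (sigma * sqrt(T)) = 0.97358340
d2 = d1 - sigma * sqrt(T) = 0.81094884
exp(-rT) = 0.96947557; exp(-qT) = 1.00000000
P = K * exp(-rT) * N(-d2) - S_0 * exp(-qT) * N(-d1)
N(-d1) = 0.16513172; N(-d2) = 0.20869753
P = 0.9100 * 0.96947557 * 0.20869753 - 1.0200 * 1.00000000 * 0.16513172 = 0.0157

Answer: Price = 0.0157


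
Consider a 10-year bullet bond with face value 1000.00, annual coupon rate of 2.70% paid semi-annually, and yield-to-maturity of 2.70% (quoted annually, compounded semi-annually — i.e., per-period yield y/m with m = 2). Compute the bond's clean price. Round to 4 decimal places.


Coupon per period c = face * coupon_rate / m = 13.500000
Periods per year m = 2; per-period yield y/m = 0.013500
Number of cashflows N = 20
Cashflows (t years, CF_t, discount factor 1/(1+y/m)^(m*t), PV):
  t = 0.5000: CF_t = 13.500000, DF = 0.986680, PV = 13.320178
  t = 1.0000: CF_t = 13.500000, DF = 0.973537, PV = 13.142750
  t = 1.5000: CF_t = 13.500000, DF = 0.960569, PV = 12.967687
  t = 2.0000: CF_t = 13.500000, DF = 0.947774, PV = 12.794955
  t = 2.5000: CF_t = 13.500000, DF = 0.935150, PV = 12.624524
  t = 3.0000: CF_t = 13.500000, DF = 0.922694, PV = 12.456363
  t = 3.5000: CF_t = 13.500000, DF = 0.910403, PV = 12.290442
  t = 4.0000: CF_t = 13.500000, DF = 0.898276, PV = 12.126731
  t = 4.5000: CF_t = 13.500000, DF = 0.886311, PV = 11.965201
  t = 5.0000: CF_t = 13.500000, DF = 0.874505, PV = 11.805822
  t = 5.5000: CF_t = 13.500000, DF = 0.862857, PV = 11.648567
  t = 6.0000: CF_t = 13.500000, DF = 0.851363, PV = 11.493406
  t = 6.5000: CF_t = 13.500000, DF = 0.840023, PV = 11.340311
  t = 7.0000: CF_t = 13.500000, DF = 0.828834, PV = 11.189256
  t = 7.5000: CF_t = 13.500000, DF = 0.817794, PV = 11.040214
  t = 8.0000: CF_t = 13.500000, DF = 0.806900, PV = 10.893156
  t = 8.5000: CF_t = 13.500000, DF = 0.796152, PV = 10.748057
  t = 9.0000: CF_t = 13.500000, DF = 0.785547, PV = 10.604891
  t = 9.5000: CF_t = 13.500000, DF = 0.775084, PV = 10.463632
  t = 10.0000: CF_t = 1013.500000, DF = 0.764760, PV = 775.083858
Price P = sum_t PV_t = 1000.000000

Answer: Price = 1000.0000


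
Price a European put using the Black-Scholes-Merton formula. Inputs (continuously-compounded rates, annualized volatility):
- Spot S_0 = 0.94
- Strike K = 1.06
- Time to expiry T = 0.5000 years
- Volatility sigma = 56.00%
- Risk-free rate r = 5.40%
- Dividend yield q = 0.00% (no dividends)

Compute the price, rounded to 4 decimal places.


Answer: Price = 0.2048

Derivation:
d1 = (ln(S/K) + (r - q + 0.5*sigma^2) * T) / (sigma * sqrt(T)) = -0.03723501
d2 = d1 - sigma * sqrt(T) = -0.43321481
exp(-rT) = 0.97336124; exp(-qT) = 1.00000000
P = K * exp(-rT) * N(-d2) - S_0 * exp(-qT) * N(-d1)
N(-d1) = 0.51485119; N(-d2) = 0.66757064
P = 1.0600 * 0.97336124 * 0.66757064 - 0.9400 * 1.00000000 * 0.51485119 = 0.2048


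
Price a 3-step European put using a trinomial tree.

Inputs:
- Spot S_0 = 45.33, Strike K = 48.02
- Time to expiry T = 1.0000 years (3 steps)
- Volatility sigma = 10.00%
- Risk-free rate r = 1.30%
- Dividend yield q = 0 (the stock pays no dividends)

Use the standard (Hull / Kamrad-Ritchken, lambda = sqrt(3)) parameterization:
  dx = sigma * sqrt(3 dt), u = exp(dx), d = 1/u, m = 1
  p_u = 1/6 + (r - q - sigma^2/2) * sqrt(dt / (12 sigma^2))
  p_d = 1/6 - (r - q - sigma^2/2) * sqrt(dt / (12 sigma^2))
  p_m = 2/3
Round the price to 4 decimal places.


Answer: Price = V(0,0) = 3.1387

Derivation:
dt = T/N = 0.333333; dx = sigma*sqrt(3*dt) = 0.100000
u = exp(dx) = 1.105171; d = 1/u = 0.904837
p_u = 0.180000, p_m = 0.666667, p_d = 0.153333
Discount per step: exp(-r*dt) = 0.995676
Stock lattice S(k, j) with j the centered position index:
  k=0: S(0,+0) = 45.3300
  k=1: S(1,-1) = 41.0163; S(1,+0) = 45.3300; S(1,+1) = 50.0974
  k=2: S(2,-2) = 37.1131; S(2,-1) = 41.0163; S(2,+0) = 45.3300; S(2,+1) = 50.0974; S(2,+2) = 55.3662
  k=3: S(3,-3) = 33.5813; S(3,-2) = 37.1131; S(3,-1) = 41.0163; S(3,+0) = 45.3300; S(3,+1) = 50.0974; S(3,+2) = 55.3662; S(3,+3) = 61.1891
Terminal payoffs V(N, j) = max(K - S_T, 0):
  V(3,-3) = 14.438710; V(3,-2) = 10.906935; V(3,-1) = 7.003720; V(3,+0) = 2.690000; V(3,+1) = 0.000000; V(3,+2) = 0.000000; V(3,+3) = 0.000000
Backward induction: V(k, j) = exp(-r*dt) * [p_u * V(k+1, j+1) + p_m * V(k+1, j) + p_d * V(k+1, j-1)]
  V(2,-2) = exp(-r*dt) * [p_u*7.003720 + p_m*10.906935 + p_d*14.438710] = 10.699430
  V(2,-1) = exp(-r*dt) * [p_u*2.690000 + p_m*7.003720 + p_d*10.906935] = 6.796229
  V(2,+0) = exp(-r*dt) * [p_u*0.000000 + p_m*2.690000 + p_d*7.003720] = 2.854839
  V(2,+1) = exp(-r*dt) * [p_u*0.000000 + p_m*0.000000 + p_d*2.690000] = 0.410683
  V(2,+2) = exp(-r*dt) * [p_u*0.000000 + p_m*0.000000 + p_d*0.000000] = 0.000000
  V(1,-1) = exp(-r*dt) * [p_u*2.854839 + p_m*6.796229 + p_d*10.699430] = 6.656363
  V(1,+0) = exp(-r*dt) * [p_u*0.410683 + p_m*2.854839 + p_d*6.796229] = 3.006183
  V(1,+1) = exp(-r*dt) * [p_u*0.000000 + p_m*0.410683 + p_d*2.854839] = 0.708454
  V(0,+0) = exp(-r*dt) * [p_u*0.708454 + p_m*3.006183 + p_d*6.656363] = 3.138655


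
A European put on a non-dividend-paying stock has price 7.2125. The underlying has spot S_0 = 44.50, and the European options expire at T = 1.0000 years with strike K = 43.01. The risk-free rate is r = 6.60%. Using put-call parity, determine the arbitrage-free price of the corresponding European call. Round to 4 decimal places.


Put-call parity: C - P = S_0 * exp(-qT) - K * exp(-rT).
S_0 * exp(-qT) = 44.5000 * 1.00000000 = 44.50000000
K * exp(-rT) = 43.0100 * 0.93613086 = 40.26298847
C = P + S*exp(-qT) - K*exp(-rT)
C = 7.2125 + 44.50000000 - 40.26298847 = 11.4495

Answer: Call price = 11.4495


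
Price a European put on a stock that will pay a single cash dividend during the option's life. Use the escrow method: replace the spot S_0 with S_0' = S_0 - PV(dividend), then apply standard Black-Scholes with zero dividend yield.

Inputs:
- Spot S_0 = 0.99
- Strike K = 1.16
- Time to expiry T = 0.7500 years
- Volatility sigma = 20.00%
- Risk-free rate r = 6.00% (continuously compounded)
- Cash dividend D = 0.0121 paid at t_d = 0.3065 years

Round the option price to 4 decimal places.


Answer: Price = 0.1555

Derivation:
PV(D) = D * exp(-r * t_d) = 0.0121 * 0.98177806 = 0.01187951
S_0' = S_0 - PV(D) = 0.9900 - 0.01187951 = 0.97812049
d1 = (ln(S_0'/K) + (r + sigma^2/2)*T) / (sigma*sqrt(T)) = -0.63821699
d2 = d1 - sigma*sqrt(T) = -0.81142207
exp(-rT) = 0.95599748
N(-d1) = 0.73833378; N(-d2) = 0.79143834
P = K * exp(-rT) * N(-d2) - S_0' * N(-d1) = 1.1600 * 0.95599748 * 0.79143834 - 0.97812049 * 0.73833378 = 0.1555


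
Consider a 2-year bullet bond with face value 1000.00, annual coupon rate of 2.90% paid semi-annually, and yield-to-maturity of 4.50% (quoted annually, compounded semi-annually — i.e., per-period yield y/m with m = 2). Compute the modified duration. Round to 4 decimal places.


Coupon per period c = face * coupon_rate / m = 14.500000
Periods per year m = 2; per-period yield y/m = 0.022500
Number of cashflows N = 4
Cashflows (t years, CF_t, discount factor 1/(1+y/m)^(m*t), PV):
  t = 0.5000: CF_t = 14.500000, DF = 0.977995, PV = 14.180929
  t = 1.0000: CF_t = 14.500000, DF = 0.956474, PV = 13.868879
  t = 1.5000: CF_t = 14.500000, DF = 0.935427, PV = 13.563696
  t = 2.0000: CF_t = 1014.500000, DF = 0.914843, PV = 928.108574
Price P = sum_t PV_t = 969.722078
First compute Macaulay numerator sum_t t * PV_t:
  t * PV_t at t = 0.5000: 7.090465
  t * PV_t at t = 1.0000: 13.868879
  t * PV_t at t = 1.5000: 20.345544
  t * PV_t at t = 2.0000: 1856.217148
Macaulay duration D = 1897.522036 / 969.722078 = 1.956769
Modified duration = D / (1 + y/m) = 1.956769 / (1 + 0.022500) = 1.913710

Answer: Modified duration = 1.9137


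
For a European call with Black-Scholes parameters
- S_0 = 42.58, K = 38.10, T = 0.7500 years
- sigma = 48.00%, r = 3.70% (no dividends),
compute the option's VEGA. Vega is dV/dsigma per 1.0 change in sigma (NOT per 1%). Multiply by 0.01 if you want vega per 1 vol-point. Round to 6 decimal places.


d1 = 0.5420365854; d2 = 0.1263443916
phi(d1) = 0.3444382799; exp(-qT) = 1.0000000000; exp(-rT) = 0.9726314943
Vega = S * exp(-qT) * phi(d1) * sqrt(T) = 42.5800 * 1.0000000000 * 0.3444382799 * 0.8660254038 = 12.701286

Answer: Vega = 12.701286


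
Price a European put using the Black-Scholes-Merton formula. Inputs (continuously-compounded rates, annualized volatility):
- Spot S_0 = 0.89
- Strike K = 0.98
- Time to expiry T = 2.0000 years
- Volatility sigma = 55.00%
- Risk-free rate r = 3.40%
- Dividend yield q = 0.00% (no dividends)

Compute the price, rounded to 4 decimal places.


Answer: Price = 0.2862

Derivation:
d1 = (ln(S/K) + (r - q + 0.5*sigma^2) * T) / (sigma * sqrt(T)) = 0.35248488
d2 = d1 - sigma * sqrt(T) = -0.42533258
exp(-rT) = 0.93426047; exp(-qT) = 1.00000000
P = K * exp(-rT) * N(-d2) - S_0 * exp(-qT) * N(-d1)
N(-d1) = 0.36223733; N(-d2) = 0.66470288
P = 0.9800 * 0.93426047 * 0.66470288 - 0.8900 * 1.00000000 * 0.36223733 = 0.2862


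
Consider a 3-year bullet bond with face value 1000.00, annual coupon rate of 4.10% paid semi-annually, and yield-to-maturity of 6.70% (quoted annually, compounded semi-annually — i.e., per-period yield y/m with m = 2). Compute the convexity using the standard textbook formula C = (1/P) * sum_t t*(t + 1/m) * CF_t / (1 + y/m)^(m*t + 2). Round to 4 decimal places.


Coupon per period c = face * coupon_rate / m = 20.500000
Periods per year m = 2; per-period yield y/m = 0.033500
Number of cashflows N = 6
Cashflows (t years, CF_t, discount factor 1/(1+y/m)^(m*t), PV):
  t = 0.5000: CF_t = 20.500000, DF = 0.967586, PV = 19.835510
  t = 1.0000: CF_t = 20.500000, DF = 0.936222, PV = 19.192560
  t = 1.5000: CF_t = 20.500000, DF = 0.905876, PV = 18.570450
  t = 2.0000: CF_t = 20.500000, DF = 0.876512, PV = 17.968505
  t = 2.5000: CF_t = 20.500000, DF = 0.848101, PV = 17.386071
  t = 3.0000: CF_t = 1020.500000, DF = 0.820611, PV = 837.433101
Price P = sum_t PV_t = 930.386197
Convexity numerator sum_t t*(t + 1/m) * CF_t / (1+y/m)^(m*t + 2):
  t = 0.5000: term = 9.285225
  t = 1.0000: term = 26.952757
  t = 1.5000: term = 52.158214
  t = 2.0000: term = 84.112585
  t = 2.5000: term = 122.079223
  t = 3.0000: term = 8232.248287
Convexity = (1/P) * sum = 8526.836291 / 930.386197 = 9.164835

Answer: Convexity = 9.1648


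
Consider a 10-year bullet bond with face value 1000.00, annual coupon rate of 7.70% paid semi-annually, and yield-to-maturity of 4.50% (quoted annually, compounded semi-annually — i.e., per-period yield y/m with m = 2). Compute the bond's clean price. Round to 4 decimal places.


Coupon per period c = face * coupon_rate / m = 38.500000
Periods per year m = 2; per-period yield y/m = 0.022500
Number of cashflows N = 20
Cashflows (t years, CF_t, discount factor 1/(1+y/m)^(m*t), PV):
  t = 0.5000: CF_t = 38.500000, DF = 0.977995, PV = 37.652812
  t = 1.0000: CF_t = 38.500000, DF = 0.956474, PV = 36.824266
  t = 1.5000: CF_t = 38.500000, DF = 0.935427, PV = 36.013952
  t = 2.0000: CF_t = 38.500000, DF = 0.914843, PV = 35.221469
  t = 2.5000: CF_t = 38.500000, DF = 0.894712, PV = 34.446424
  t = 3.0000: CF_t = 38.500000, DF = 0.875024, PV = 33.688434
  t = 3.5000: CF_t = 38.500000, DF = 0.855769, PV = 32.947124
  t = 4.0000: CF_t = 38.500000, DF = 0.836938, PV = 32.222126
  t = 4.5000: CF_t = 38.500000, DF = 0.818522, PV = 31.513082
  t = 5.0000: CF_t = 38.500000, DF = 0.800510, PV = 30.819640
  t = 5.5000: CF_t = 38.500000, DF = 0.782895, PV = 30.141457
  t = 6.0000: CF_t = 38.500000, DF = 0.765667, PV = 29.478198
  t = 6.5000: CF_t = 38.500000, DF = 0.748819, PV = 28.829533
  t = 7.0000: CF_t = 38.500000, DF = 0.732341, PV = 28.195143
  t = 7.5000: CF_t = 38.500000, DF = 0.716226, PV = 27.574712
  t = 8.0000: CF_t = 38.500000, DF = 0.700466, PV = 26.967933
  t = 8.5000: CF_t = 38.500000, DF = 0.685052, PV = 26.374507
  t = 9.0000: CF_t = 38.500000, DF = 0.669978, PV = 25.794139
  t = 9.5000: CF_t = 38.500000, DF = 0.655235, PV = 25.226541
  t = 10.0000: CF_t = 1038.500000, DF = 0.640816, PV = 665.487906
Price P = sum_t PV_t = 1255.419398

Answer: Price = 1255.4194


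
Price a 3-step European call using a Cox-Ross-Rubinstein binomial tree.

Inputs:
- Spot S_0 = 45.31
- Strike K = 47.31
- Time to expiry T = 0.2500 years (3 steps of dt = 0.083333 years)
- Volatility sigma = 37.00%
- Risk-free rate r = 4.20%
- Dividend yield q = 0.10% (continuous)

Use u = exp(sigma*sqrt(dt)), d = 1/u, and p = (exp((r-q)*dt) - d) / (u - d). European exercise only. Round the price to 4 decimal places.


dt = T/N = 0.083333
u = exp(sigma*sqrt(dt)) = 1.112723; d = 1/u = 0.898697
p = (exp((r-q)*dt) - d) / (u - d) = 0.489314
Discount per step: exp(-r*dt) = 0.996506
Stock lattice S(k, i) with i counting down-moves:
  k=0: S(0,0) = 45.3100
  k=1: S(1,0) = 50.4175; S(1,1) = 40.7199
  k=2: S(2,0) = 56.1006; S(2,1) = 45.3100; S(2,2) = 36.5949
  k=3: S(3,0) = 62.4245; S(3,1) = 50.4175; S(3,2) = 40.7199; S(3,3) = 32.8877
Terminal payoffs V(N, i) = max(S_T - K, 0):
  V(3,0) = 15.114458; V(3,1) = 3.107461; V(3,2) = 0.000000; V(3,3) = 0.000000
Backward induction: V(k, i) = exp(-r*dt) * [p * V(k+1, i) + (1-p) * V(k+1, i+1)].
  V(2,0) = exp(-r*dt) * [p*15.114458 + (1-p)*3.107461] = 8.951268
  V(2,1) = exp(-r*dt) * [p*3.107461 + (1-p)*0.000000] = 1.515212
  V(2,2) = exp(-r*dt) * [p*0.000000 + (1-p)*0.000000] = 0.000000
  V(1,0) = exp(-r*dt) * [p*8.951268 + (1-p)*1.515212] = 5.135772
  V(1,1) = exp(-r*dt) * [p*1.515212 + (1-p)*0.000000] = 0.738824
  V(0,0) = exp(-r*dt) * [p*5.135772 + (1-p)*0.738824] = 2.880214

Answer: Price = V(0,0) = 2.8802


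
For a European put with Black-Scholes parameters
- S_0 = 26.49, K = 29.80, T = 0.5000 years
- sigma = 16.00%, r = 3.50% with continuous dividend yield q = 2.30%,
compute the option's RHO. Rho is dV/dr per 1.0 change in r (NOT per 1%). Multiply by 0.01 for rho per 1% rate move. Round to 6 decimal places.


Answer: Rho = -12.471798

Derivation:
d1 = -0.9310924905; d2 = -1.0442295755
phi(d1) = 0.2586174992; exp(-qT) = 0.9885658722; exp(-rT) = 0.9826522357
N(-d2) = 0.8518104067
Rho = -K*T*exp(-rT)*N(-d2) = -29.8000 * 0.5000 * 0.9826522357 * 0.8518104067 = -12.471798


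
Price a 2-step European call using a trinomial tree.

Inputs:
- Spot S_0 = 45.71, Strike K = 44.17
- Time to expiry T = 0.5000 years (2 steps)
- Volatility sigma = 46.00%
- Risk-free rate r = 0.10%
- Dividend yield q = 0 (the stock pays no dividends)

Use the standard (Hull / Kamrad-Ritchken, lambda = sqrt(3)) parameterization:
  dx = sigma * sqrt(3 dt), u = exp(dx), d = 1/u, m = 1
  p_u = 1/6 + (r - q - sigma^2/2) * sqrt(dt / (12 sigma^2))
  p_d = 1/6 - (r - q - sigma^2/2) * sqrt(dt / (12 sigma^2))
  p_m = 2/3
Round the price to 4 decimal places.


dt = T/N = 0.250000; dx = sigma*sqrt(3*dt) = 0.398372
u = exp(dx) = 1.489398; d = 1/u = 0.671412
p_u = 0.133783, p_m = 0.666667, p_d = 0.199551
Discount per step: exp(-r*dt) = 0.999750
Stock lattice S(k, j) with j the centered position index:
  k=0: S(0,+0) = 45.7100
  k=1: S(1,-1) = 30.6903; S(1,+0) = 45.7100; S(1,+1) = 68.0804
  k=2: S(2,-2) = 20.6058; S(2,-1) = 30.6903; S(2,+0) = 45.7100; S(2,+1) = 68.0804; S(2,+2) = 101.3987
Terminal payoffs V(N, j) = max(S_T - K, 0):
  V(2,-2) = 0.000000; V(2,-1) = 0.000000; V(2,+0) = 1.540000; V(2,+1) = 23.910360; V(2,+2) = 57.228720
Backward induction: V(k, j) = exp(-r*dt) * [p_u * V(k+1, j+1) + p_m * V(k+1, j) + p_d * V(k+1, j-1)]
  V(1,-1) = exp(-r*dt) * [p_u*1.540000 + p_m*0.000000 + p_d*0.000000] = 0.205974
  V(1,+0) = exp(-r*dt) * [p_u*23.910360 + p_m*1.540000 + p_d*0.000000] = 4.224405
  V(1,+1) = exp(-r*dt) * [p_u*57.228720 + p_m*23.910360 + p_d*1.540000] = 23.897791
  V(0,+0) = exp(-r*dt) * [p_u*23.897791 + p_m*4.224405 + p_d*0.205974] = 6.052973

Answer: Price = V(0,0) = 6.0530
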